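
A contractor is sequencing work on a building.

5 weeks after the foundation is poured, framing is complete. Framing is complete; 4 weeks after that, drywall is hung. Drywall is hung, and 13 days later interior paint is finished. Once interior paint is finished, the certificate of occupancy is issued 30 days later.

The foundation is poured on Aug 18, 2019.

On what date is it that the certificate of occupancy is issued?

Dec 2, 2019

The foundation is poured: Aug 18, 2019.
Framing is complete: Aug 18, 2019 + 5 weeks = Sep 22, 2019.
Drywall is hung: Sep 22, 2019 + 4 weeks = Oct 20, 2019.
Interior paint is finished: Oct 20, 2019 + 13 days = Nov 2, 2019.
The certificate of occupancy is issued: Nov 2, 2019 + 30 days = Dec 2, 2019.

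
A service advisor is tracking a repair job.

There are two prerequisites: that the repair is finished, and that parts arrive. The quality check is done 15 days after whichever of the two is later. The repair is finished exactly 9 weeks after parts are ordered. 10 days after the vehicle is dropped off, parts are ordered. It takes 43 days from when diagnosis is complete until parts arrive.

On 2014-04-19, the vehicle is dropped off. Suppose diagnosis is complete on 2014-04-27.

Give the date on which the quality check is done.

The vehicle is dropped off: Apr 19, 2014.
Parts are ordered: Apr 19, 2014 + 10 days = Apr 29, 2014.
The repair is finished: Apr 29, 2014 + 9 weeks = Jul 1, 2014.
Diagnosis is complete: Apr 27, 2014.
Parts arrive: Apr 27, 2014 + 43 days = Jun 9, 2014.
Both prerequisites met — the repair is finished (Jul 1, 2014), parts arrive (Jun 9, 2014); the later is Jul 1, 2014.
The quality check is done: Jul 1, 2014 + 15 days = Jul 16, 2014.

2014-07-16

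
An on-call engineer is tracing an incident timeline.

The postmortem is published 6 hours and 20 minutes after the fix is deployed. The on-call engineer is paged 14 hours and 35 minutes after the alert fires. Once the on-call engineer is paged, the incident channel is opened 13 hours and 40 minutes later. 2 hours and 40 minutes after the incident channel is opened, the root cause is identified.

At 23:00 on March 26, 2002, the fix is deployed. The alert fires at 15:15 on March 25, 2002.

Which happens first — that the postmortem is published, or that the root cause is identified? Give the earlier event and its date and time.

The root cause is identified — 22:10 on March 26, 2002

The fix is deployed: 23:00 Mar 26, 2002.
The postmortem is published: 23:00 Mar 26, 2002 + 6h20m = 05:20 Mar 27, 2002.
The alert fires: 15:15 Mar 25, 2002.
The on-call engineer is paged: 15:15 Mar 25, 2002 + 14h35m = 05:50 Mar 26, 2002.
The incident channel is opened: 05:50 Mar 26, 2002 + 13h40m = 19:30 Mar 26, 2002.
The root cause is identified: 19:30 Mar 26, 2002 + 2h40m = 22:10 Mar 26, 2002.
Comparing: the postmortem is published at 05:20 Mar 27, 2002 vs the root cause is identified at 22:10 Mar 26, 2002. Earlier: the root cause is identified.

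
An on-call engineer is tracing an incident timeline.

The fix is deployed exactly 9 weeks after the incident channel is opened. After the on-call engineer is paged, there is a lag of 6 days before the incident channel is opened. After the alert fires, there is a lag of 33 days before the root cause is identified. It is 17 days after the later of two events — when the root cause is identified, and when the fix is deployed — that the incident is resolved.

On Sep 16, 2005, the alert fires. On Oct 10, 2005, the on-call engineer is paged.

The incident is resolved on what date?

Jan 4, 2006

The alert fires: Sep 16, 2005.
The root cause is identified: Sep 16, 2005 + 33 days = Oct 19, 2005.
The on-call engineer is paged: Oct 10, 2005.
The incident channel is opened: Oct 10, 2005 + 6 days = Oct 16, 2005.
The fix is deployed: Oct 16, 2005 + 9 weeks = Dec 18, 2005.
Both prerequisites met — the root cause is identified (Oct 19, 2005), the fix is deployed (Dec 18, 2005); the later is Dec 18, 2005.
The incident is resolved: Dec 18, 2005 + 17 days = Jan 4, 2006.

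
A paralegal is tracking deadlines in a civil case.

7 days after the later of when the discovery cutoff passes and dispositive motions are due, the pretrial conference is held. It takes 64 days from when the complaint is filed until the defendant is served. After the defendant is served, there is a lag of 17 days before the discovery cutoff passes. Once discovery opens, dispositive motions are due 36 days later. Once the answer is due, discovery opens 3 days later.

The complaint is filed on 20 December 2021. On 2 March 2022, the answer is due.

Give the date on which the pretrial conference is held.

The complaint is filed: Dec 20, 2021.
The defendant is served: Dec 20, 2021 + 64 days = Feb 22, 2022.
The discovery cutoff passes: Feb 22, 2022 + 17 days = Mar 11, 2022.
The answer is due: Mar 2, 2022.
Discovery opens: Mar 2, 2022 + 3 days = Mar 5, 2022.
Dispositive motions are due: Mar 5, 2022 + 36 days = Apr 10, 2022.
Both prerequisites met — the discovery cutoff passes (Mar 11, 2022), dispositive motions are due (Apr 10, 2022); the later is Apr 10, 2022.
The pretrial conference is held: Apr 10, 2022 + 7 days = Apr 17, 2022.

17 April 2022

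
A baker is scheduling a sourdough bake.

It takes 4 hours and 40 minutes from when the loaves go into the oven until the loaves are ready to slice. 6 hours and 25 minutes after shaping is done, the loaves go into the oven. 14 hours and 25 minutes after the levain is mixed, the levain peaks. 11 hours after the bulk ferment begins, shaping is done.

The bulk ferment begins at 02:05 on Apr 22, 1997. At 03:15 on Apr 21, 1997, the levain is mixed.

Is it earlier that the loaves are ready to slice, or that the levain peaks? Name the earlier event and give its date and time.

The levain peaks — 17:40 on Apr 21, 1997

The bulk ferment begins: 02:05 Apr 22, 1997.
Shaping is done: 02:05 Apr 22, 1997 + 11h = 13:05 Apr 22, 1997.
The loaves go into the oven: 13:05 Apr 22, 1997 + 6h25m = 19:30 Apr 22, 1997.
The loaves are ready to slice: 19:30 Apr 22, 1997 + 4h40m = 00:10 Apr 23, 1997.
The levain is mixed: 03:15 Apr 21, 1997.
The levain peaks: 03:15 Apr 21, 1997 + 14h25m = 17:40 Apr 21, 1997.
Comparing: the loaves are ready to slice at 00:10 Apr 23, 1997 vs the levain peaks at 17:40 Apr 21, 1997. Earlier: the levain peaks.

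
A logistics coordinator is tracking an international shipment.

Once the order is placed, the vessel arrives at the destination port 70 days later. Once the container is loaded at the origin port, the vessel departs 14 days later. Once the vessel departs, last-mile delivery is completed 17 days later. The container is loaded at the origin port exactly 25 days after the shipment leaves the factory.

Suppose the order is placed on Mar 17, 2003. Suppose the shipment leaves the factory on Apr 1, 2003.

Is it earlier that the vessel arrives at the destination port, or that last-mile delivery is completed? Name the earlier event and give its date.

The order is placed: Mar 17, 2003.
The vessel arrives at the destination port: Mar 17, 2003 + 70 days = May 26, 2003.
The shipment leaves the factory: Apr 1, 2003.
The container is loaded at the origin port: Apr 1, 2003 + 25 days = Apr 26, 2003.
The vessel departs: Apr 26, 2003 + 14 days = May 10, 2003.
Last-mile delivery is completed: May 10, 2003 + 17 days = May 27, 2003.
Comparing: the vessel arrives at the destination port on May 26, 2003 vs last-mile delivery is completed on May 27, 2003. Earlier: the vessel arrives at the destination port.

The vessel arrives at the destination port — May 26, 2003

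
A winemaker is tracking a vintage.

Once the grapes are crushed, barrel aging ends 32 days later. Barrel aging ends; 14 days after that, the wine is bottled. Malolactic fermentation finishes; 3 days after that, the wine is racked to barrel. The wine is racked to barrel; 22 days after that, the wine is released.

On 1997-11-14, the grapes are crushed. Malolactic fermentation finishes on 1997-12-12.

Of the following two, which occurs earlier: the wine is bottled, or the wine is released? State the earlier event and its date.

The grapes are crushed: Nov 14, 1997.
Barrel aging ends: Nov 14, 1997 + 32 days = Dec 16, 1997.
The wine is bottled: Dec 16, 1997 + 14 days = Dec 30, 1997.
Malolactic fermentation finishes: Dec 12, 1997.
The wine is racked to barrel: Dec 12, 1997 + 3 days = Dec 15, 1997.
The wine is released: Dec 15, 1997 + 22 days = Jan 6, 1998.
Comparing: the wine is bottled on Dec 30, 1997 vs the wine is released on Jan 6, 1998. Earlier: the wine is bottled.

The wine is bottled — 1997-12-30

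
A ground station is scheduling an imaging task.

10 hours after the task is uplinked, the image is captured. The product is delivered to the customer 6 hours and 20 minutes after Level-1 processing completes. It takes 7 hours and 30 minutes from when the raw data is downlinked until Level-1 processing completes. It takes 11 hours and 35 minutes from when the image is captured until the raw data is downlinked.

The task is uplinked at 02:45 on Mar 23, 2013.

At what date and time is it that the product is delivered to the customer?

14:10 on Mar 24, 2013

The task is uplinked: 02:45 Mar 23, 2013.
The image is captured: 02:45 Mar 23, 2013 + 10h = 12:45 Mar 23, 2013.
The raw data is downlinked: 12:45 Mar 23, 2013 + 11h35m = 00:20 Mar 24, 2013.
Level-1 processing completes: 00:20 Mar 24, 2013 + 7h30m = 07:50 Mar 24, 2013.
The product is delivered to the customer: 07:50 Mar 24, 2013 + 6h20m = 14:10 Mar 24, 2013.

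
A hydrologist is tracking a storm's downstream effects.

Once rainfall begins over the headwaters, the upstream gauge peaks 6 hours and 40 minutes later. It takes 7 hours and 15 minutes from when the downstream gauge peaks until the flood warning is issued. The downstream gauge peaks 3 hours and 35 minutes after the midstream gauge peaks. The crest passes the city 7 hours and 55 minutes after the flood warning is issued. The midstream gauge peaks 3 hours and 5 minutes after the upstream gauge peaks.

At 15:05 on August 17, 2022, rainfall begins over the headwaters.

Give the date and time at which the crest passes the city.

19:35 on August 18, 2022

Rainfall begins over the headwaters: 15:05 Aug 17, 2022.
The upstream gauge peaks: 15:05 Aug 17, 2022 + 6h40m = 21:45 Aug 17, 2022.
The midstream gauge peaks: 21:45 Aug 17, 2022 + 3h05m = 00:50 Aug 18, 2022.
The downstream gauge peaks: 00:50 Aug 18, 2022 + 3h35m = 04:25 Aug 18, 2022.
The flood warning is issued: 04:25 Aug 18, 2022 + 7h15m = 11:40 Aug 18, 2022.
The crest passes the city: 11:40 Aug 18, 2022 + 7h55m = 19:35 Aug 18, 2022.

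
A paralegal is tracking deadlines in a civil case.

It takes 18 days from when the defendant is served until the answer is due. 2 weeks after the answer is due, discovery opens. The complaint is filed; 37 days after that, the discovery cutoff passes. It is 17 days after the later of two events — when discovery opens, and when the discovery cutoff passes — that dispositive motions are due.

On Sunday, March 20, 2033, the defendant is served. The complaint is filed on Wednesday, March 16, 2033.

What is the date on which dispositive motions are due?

Monday, May 9, 2033

The defendant is served: Mar 20, 2033.
The answer is due: Mar 20, 2033 + 18 days = Apr 7, 2033.
Discovery opens: Apr 7, 2033 + 2 weeks = Apr 21, 2033.
The complaint is filed: Mar 16, 2033.
The discovery cutoff passes: Mar 16, 2033 + 37 days = Apr 22, 2033.
Both prerequisites met — discovery opens (Apr 21, 2033), the discovery cutoff passes (Apr 22, 2033); the later is Apr 22, 2033.
Dispositive motions are due: Apr 22, 2033 + 17 days = May 9, 2033.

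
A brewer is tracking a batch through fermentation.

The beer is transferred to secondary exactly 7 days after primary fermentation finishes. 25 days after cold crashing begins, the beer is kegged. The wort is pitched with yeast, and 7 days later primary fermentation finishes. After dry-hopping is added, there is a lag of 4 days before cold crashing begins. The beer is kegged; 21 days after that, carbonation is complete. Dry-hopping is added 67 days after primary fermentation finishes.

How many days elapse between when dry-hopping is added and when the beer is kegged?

29 days

Causal path: dry-hopping is added → cold crashing begins → the beer is kegged.
Total delay along the path: 4 + 25 = 29 days.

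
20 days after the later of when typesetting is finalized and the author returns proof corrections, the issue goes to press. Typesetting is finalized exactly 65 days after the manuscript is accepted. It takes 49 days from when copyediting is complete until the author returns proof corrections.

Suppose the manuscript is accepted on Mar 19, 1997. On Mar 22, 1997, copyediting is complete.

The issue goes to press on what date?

Jun 12, 1997

The manuscript is accepted: Mar 19, 1997.
Typesetting is finalized: Mar 19, 1997 + 65 days = May 23, 1997.
Copyediting is complete: Mar 22, 1997.
The author returns proof corrections: Mar 22, 1997 + 49 days = May 10, 1997.
Both prerequisites met — typesetting is finalized (May 23, 1997), the author returns proof corrections (May 10, 1997); the later is May 23, 1997.
The issue goes to press: May 23, 1997 + 20 days = Jun 12, 1997.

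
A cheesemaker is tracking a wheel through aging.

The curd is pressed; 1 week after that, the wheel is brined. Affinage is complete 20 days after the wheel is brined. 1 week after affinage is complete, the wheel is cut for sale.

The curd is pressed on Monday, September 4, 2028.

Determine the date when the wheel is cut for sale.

Sunday, October 8, 2028

The curd is pressed: Sep 4, 2028.
The wheel is brined: Sep 4, 2028 + 1 week = Sep 11, 2028.
Affinage is complete: Sep 11, 2028 + 20 days = Oct 1, 2028.
The wheel is cut for sale: Oct 1, 2028 + 1 week = Oct 8, 2028.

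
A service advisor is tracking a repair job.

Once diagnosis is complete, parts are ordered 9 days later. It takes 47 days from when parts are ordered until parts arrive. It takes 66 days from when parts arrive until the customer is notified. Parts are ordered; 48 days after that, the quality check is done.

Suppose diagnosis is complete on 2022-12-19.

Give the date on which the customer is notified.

Diagnosis is complete: Dec 19, 2022.
Parts are ordered: Dec 19, 2022 + 9 days = Dec 28, 2022.
Parts arrive: Dec 28, 2022 + 47 days = Feb 13, 2023.
The customer is notified: Feb 13, 2023 + 66 days = Apr 20, 2023.

2023-04-20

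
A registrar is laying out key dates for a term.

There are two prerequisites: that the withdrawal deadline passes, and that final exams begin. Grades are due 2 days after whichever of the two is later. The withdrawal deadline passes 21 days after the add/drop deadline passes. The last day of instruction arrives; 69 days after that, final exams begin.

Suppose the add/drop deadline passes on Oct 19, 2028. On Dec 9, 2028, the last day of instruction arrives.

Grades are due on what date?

The add/drop deadline passes: Oct 19, 2028.
The withdrawal deadline passes: Oct 19, 2028 + 21 days = Nov 9, 2028.
The last day of instruction arrives: Dec 9, 2028.
Final exams begin: Dec 9, 2028 + 69 days = Feb 16, 2029.
Both prerequisites met — the withdrawal deadline passes (Nov 9, 2028), final exams begin (Feb 16, 2029); the later is Feb 16, 2029.
Grades are due: Feb 16, 2029 + 2 days = Feb 18, 2029.

Feb 18, 2029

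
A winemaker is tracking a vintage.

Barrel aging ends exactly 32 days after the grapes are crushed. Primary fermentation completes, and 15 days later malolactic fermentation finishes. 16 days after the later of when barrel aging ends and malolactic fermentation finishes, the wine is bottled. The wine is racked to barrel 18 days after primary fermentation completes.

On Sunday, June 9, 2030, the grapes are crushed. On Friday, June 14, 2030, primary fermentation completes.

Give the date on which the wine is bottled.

The grapes are crushed: Jun 9, 2030.
Barrel aging ends: Jun 9, 2030 + 32 days = Jul 11, 2030.
Primary fermentation completes: Jun 14, 2030.
Malolactic fermentation finishes: Jun 14, 2030 + 15 days = Jun 29, 2030.
Both prerequisites met — barrel aging ends (Jul 11, 2030), malolactic fermentation finishes (Jun 29, 2030); the later is Jul 11, 2030.
The wine is bottled: Jul 11, 2030 + 16 days = Jul 27, 2030.

Saturday, July 27, 2030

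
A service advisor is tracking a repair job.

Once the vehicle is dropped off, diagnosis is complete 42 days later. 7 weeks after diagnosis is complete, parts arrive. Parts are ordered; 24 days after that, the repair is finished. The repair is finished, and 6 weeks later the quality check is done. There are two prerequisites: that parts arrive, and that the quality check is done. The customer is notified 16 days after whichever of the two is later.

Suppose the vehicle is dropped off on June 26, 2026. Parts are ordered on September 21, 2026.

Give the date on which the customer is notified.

The vehicle is dropped off: Jun 26, 2026.
Diagnosis is complete: Jun 26, 2026 + 42 days = Aug 7, 2026.
Parts arrive: Aug 7, 2026 + 7 weeks = Sep 25, 2026.
Parts are ordered: Sep 21, 2026.
The repair is finished: Sep 21, 2026 + 24 days = Oct 15, 2026.
The quality check is done: Oct 15, 2026 + 6 weeks = Nov 26, 2026.
Both prerequisites met — parts arrive (Sep 25, 2026), the quality check is done (Nov 26, 2026); the later is Nov 26, 2026.
The customer is notified: Nov 26, 2026 + 16 days = Dec 12, 2026.

December 12, 2026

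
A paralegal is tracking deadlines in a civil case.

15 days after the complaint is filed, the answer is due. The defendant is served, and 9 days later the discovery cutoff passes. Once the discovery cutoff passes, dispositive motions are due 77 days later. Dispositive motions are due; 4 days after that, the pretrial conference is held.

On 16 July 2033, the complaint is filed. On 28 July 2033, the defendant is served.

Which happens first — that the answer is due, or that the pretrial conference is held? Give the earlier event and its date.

The answer is due — 31 July 2033

The complaint is filed: Jul 16, 2033.
The answer is due: Jul 16, 2033 + 15 days = Jul 31, 2033.
The defendant is served: Jul 28, 2033.
The discovery cutoff passes: Jul 28, 2033 + 9 days = Aug 6, 2033.
Dispositive motions are due: Aug 6, 2033 + 77 days = Oct 22, 2033.
The pretrial conference is held: Oct 22, 2033 + 4 days = Oct 26, 2033.
Comparing: the answer is due on Jul 31, 2033 vs the pretrial conference is held on Oct 26, 2033. Earlier: the answer is due.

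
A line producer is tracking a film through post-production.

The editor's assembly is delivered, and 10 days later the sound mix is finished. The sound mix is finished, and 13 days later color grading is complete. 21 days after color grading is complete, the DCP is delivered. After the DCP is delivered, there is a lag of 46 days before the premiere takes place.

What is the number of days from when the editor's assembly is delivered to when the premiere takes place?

90 days

Causal path: the editor's assembly is delivered → the sound mix is finished → color grading is complete → the DCP is delivered → the premiere takes place.
Total delay along the path: 10 + 13 + 21 + 46 = 90 days.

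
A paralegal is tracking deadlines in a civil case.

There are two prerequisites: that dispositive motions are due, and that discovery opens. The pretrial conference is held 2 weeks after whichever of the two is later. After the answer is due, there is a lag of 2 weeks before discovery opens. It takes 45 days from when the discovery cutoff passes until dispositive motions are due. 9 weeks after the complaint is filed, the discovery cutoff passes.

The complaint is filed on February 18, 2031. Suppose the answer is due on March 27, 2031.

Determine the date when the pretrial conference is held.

June 20, 2031

The complaint is filed: Feb 18, 2031.
The discovery cutoff passes: Feb 18, 2031 + 9 weeks = Apr 22, 2031.
Dispositive motions are due: Apr 22, 2031 + 45 days = Jun 6, 2031.
The answer is due: Mar 27, 2031.
Discovery opens: Mar 27, 2031 + 2 weeks = Apr 10, 2031.
Both prerequisites met — dispositive motions are due (Jun 6, 2031), discovery opens (Apr 10, 2031); the later is Jun 6, 2031.
The pretrial conference is held: Jun 6, 2031 + 2 weeks = Jun 20, 2031.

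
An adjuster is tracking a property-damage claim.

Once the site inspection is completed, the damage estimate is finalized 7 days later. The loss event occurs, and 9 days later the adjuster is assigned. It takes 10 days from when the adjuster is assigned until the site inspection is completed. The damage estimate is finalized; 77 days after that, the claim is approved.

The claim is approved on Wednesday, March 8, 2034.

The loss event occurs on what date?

Friday, November 25, 2033

The claim is approved: Mar 8, 2034.
The damage estimate is finalized: Mar 8, 2034 − 77 days = Dec 21, 2033.
The site inspection is completed: Dec 21, 2033 − 7 days = Dec 14, 2033.
The adjuster is assigned: Dec 14, 2033 − 10 days = Dec 4, 2033.
The loss event occurs: Dec 4, 2033 − 9 days = Nov 25, 2033.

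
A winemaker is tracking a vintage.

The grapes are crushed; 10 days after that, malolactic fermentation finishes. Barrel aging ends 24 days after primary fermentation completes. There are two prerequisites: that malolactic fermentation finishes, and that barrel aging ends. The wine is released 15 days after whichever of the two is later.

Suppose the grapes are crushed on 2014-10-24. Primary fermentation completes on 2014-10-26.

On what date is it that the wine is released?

2014-12-04

The grapes are crushed: Oct 24, 2014.
Malolactic fermentation finishes: Oct 24, 2014 + 10 days = Nov 3, 2014.
Primary fermentation completes: Oct 26, 2014.
Barrel aging ends: Oct 26, 2014 + 24 days = Nov 19, 2014.
Both prerequisites met — malolactic fermentation finishes (Nov 3, 2014), barrel aging ends (Nov 19, 2014); the later is Nov 19, 2014.
The wine is released: Nov 19, 2014 + 15 days = Dec 4, 2014.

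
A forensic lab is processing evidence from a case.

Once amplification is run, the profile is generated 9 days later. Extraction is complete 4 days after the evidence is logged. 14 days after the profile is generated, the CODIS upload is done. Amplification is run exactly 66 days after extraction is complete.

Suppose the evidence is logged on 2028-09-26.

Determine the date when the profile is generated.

The evidence is logged: Sep 26, 2028.
Extraction is complete: Sep 26, 2028 + 4 days = Sep 30, 2028.
Amplification is run: Sep 30, 2028 + 66 days = Dec 5, 2028.
The profile is generated: Dec 5, 2028 + 9 days = Dec 14, 2028.

2028-12-14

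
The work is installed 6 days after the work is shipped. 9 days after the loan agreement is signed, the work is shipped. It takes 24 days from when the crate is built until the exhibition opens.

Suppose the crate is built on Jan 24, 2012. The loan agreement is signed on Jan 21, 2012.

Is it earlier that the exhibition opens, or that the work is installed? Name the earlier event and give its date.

The crate is built: Jan 24, 2012.
The exhibition opens: Jan 24, 2012 + 24 days = Feb 17, 2012.
The loan agreement is signed: Jan 21, 2012.
The work is shipped: Jan 21, 2012 + 9 days = Jan 30, 2012.
The work is installed: Jan 30, 2012 + 6 days = Feb 5, 2012.
Comparing: the exhibition opens on Feb 17, 2012 vs the work is installed on Feb 5, 2012. Earlier: the work is installed.

The work is installed — Feb 5, 2012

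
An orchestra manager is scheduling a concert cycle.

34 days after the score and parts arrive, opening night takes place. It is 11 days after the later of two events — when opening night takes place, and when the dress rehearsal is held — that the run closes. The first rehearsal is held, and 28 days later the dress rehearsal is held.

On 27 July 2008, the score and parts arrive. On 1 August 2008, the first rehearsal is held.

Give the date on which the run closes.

10 September 2008

The score and parts arrive: Jul 27, 2008.
Opening night takes place: Jul 27, 2008 + 34 days = Aug 30, 2008.
The first rehearsal is held: Aug 1, 2008.
The dress rehearsal is held: Aug 1, 2008 + 28 days = Aug 29, 2008.
Both prerequisites met — opening night takes place (Aug 30, 2008), the dress rehearsal is held (Aug 29, 2008); the later is Aug 30, 2008.
The run closes: Aug 30, 2008 + 11 days = Sep 10, 2008.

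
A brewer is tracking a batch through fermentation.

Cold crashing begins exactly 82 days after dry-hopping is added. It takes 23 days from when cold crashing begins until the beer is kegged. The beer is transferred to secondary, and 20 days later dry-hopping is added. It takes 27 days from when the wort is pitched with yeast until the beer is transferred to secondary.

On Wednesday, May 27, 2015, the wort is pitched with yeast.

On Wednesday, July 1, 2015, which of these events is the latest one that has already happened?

The beer is transferred to secondary

The wort is pitched with yeast: May 27, 2015.
The beer is transferred to secondary: May 27, 2015 + 27 days = Jun 23, 2015.
Dry-hopping is added: Jun 23, 2015 + 20 days = Jul 13, 2015.
Cold crashing begins: Jul 13, 2015 + 82 days = Oct 3, 2015.
The beer is kegged: Oct 3, 2015 + 23 days = Oct 26, 2015.
Jul 1, 2015 falls between when the beer is transferred to secondary (Jun 23, 2015) and when dry-hopping is added (Jul 13, 2015).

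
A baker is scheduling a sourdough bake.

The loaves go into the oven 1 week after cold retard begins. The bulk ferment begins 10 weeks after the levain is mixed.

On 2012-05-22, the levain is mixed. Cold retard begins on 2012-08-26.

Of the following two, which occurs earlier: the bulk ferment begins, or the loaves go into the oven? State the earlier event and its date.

The levain is mixed: May 22, 2012.
The bulk ferment begins: May 22, 2012 + 10 weeks = Jul 31, 2012.
Cold retard begins: Aug 26, 2012.
The loaves go into the oven: Aug 26, 2012 + 1 week = Sep 2, 2012.
Comparing: the bulk ferment begins on Jul 31, 2012 vs the loaves go into the oven on Sep 2, 2012. Earlier: the bulk ferment begins.

The bulk ferment begins — 2012-07-31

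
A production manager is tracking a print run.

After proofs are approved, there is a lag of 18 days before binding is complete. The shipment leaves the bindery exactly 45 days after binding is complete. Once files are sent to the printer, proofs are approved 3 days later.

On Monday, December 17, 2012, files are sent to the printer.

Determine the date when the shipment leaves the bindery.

Thursday, February 21, 2013

Files are sent to the printer: Dec 17, 2012.
Proofs are approved: Dec 17, 2012 + 3 days = Dec 20, 2012.
Binding is complete: Dec 20, 2012 + 18 days = Jan 7, 2013.
The shipment leaves the bindery: Jan 7, 2013 + 45 days = Feb 21, 2013.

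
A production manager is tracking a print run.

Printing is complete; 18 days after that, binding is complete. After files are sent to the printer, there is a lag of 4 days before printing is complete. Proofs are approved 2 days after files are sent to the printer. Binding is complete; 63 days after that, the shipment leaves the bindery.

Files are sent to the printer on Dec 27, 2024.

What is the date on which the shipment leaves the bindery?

Files are sent to the printer: Dec 27, 2024.
Printing is complete: Dec 27, 2024 + 4 days = Dec 31, 2024.
Binding is complete: Dec 31, 2024 + 18 days = Jan 18, 2025.
The shipment leaves the bindery: Jan 18, 2025 + 63 days = Mar 22, 2025.

Mar 22, 2025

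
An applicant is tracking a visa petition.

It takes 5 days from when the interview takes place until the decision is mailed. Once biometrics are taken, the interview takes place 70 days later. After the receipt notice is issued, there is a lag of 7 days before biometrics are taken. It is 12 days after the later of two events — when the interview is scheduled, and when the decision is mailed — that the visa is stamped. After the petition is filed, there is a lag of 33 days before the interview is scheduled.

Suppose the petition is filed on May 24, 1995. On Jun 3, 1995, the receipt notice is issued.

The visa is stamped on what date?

Sep 5, 1995

The petition is filed: May 24, 1995.
The interview is scheduled: May 24, 1995 + 33 days = Jun 26, 1995.
The receipt notice is issued: Jun 3, 1995.
Biometrics are taken: Jun 3, 1995 + 7 days = Jun 10, 1995.
The interview takes place: Jun 10, 1995 + 70 days = Aug 19, 1995.
The decision is mailed: Aug 19, 1995 + 5 days = Aug 24, 1995.
Both prerequisites met — the interview is scheduled (Jun 26, 1995), the decision is mailed (Aug 24, 1995); the later is Aug 24, 1995.
The visa is stamped: Aug 24, 1995 + 12 days = Sep 5, 1995.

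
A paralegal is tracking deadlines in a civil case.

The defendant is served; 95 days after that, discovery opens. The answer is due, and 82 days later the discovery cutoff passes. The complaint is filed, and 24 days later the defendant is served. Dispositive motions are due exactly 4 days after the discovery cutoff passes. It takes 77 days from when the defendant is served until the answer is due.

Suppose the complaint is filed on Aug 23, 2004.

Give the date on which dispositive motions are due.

Feb 26, 2005

The complaint is filed: Aug 23, 2004.
The defendant is served: Aug 23, 2004 + 24 days = Sep 16, 2004.
The answer is due: Sep 16, 2004 + 77 days = Dec 2, 2004.
The discovery cutoff passes: Dec 2, 2004 + 82 days = Feb 22, 2005.
Dispositive motions are due: Feb 22, 2005 + 4 days = Feb 26, 2005.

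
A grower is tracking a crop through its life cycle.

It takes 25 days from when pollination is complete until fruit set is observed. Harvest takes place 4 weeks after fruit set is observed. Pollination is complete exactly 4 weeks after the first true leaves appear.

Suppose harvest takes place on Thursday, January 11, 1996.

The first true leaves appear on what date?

Harvest takes place: Jan 11, 1996.
Fruit set is observed: Jan 11, 1996 − 4 weeks = Dec 14, 1995.
Pollination is complete: Dec 14, 1995 − 25 days = Nov 19, 1995.
The first true leaves appear: Nov 19, 1995 − 4 weeks = Oct 22, 1995.

Sunday, October 22, 1995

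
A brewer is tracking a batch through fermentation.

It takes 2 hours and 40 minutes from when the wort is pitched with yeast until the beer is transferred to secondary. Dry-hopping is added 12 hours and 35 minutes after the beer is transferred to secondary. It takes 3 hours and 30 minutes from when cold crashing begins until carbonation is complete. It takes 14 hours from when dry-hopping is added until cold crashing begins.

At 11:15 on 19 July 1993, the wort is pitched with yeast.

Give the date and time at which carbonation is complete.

The wort is pitched with yeast: 11:15 Jul 19, 1993.
The beer is transferred to secondary: 11:15 Jul 19, 1993 + 2h40m = 13:55 Jul 19, 1993.
Dry-hopping is added: 13:55 Jul 19, 1993 + 12h35m = 02:30 Jul 20, 1993.
Cold crashing begins: 02:30 Jul 20, 1993 + 14h = 16:30 Jul 20, 1993.
Carbonation is complete: 16:30 Jul 20, 1993 + 3h30m = 20:00 Jul 20, 1993.

20:00 on 20 July 1993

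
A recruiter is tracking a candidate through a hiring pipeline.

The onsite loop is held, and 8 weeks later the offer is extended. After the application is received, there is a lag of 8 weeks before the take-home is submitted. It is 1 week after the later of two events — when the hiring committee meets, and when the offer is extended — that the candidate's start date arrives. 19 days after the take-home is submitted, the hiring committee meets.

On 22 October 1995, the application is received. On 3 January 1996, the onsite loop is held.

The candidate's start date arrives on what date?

6 March 1996

The application is received: Oct 22, 1995.
The take-home is submitted: Oct 22, 1995 + 8 weeks = Dec 17, 1995.
The hiring committee meets: Dec 17, 1995 + 19 days = Jan 5, 1996.
The onsite loop is held: Jan 3, 1996.
The offer is extended: Jan 3, 1996 + 8 weeks = Feb 28, 1996.
Both prerequisites met — the hiring committee meets (Jan 5, 1996), the offer is extended (Feb 28, 1996); the later is Feb 28, 1996.
The candidate's start date arrives: Feb 28, 1996 + 1 week = Mar 6, 1996.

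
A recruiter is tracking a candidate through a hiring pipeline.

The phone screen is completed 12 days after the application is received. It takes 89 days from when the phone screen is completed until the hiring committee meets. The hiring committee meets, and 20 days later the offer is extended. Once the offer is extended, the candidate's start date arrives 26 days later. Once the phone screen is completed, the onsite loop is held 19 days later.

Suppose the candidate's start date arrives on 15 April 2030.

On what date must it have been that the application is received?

The candidate's start date arrives: Apr 15, 2030.
The offer is extended: Apr 15, 2030 − 26 days = Mar 20, 2030.
The hiring committee meets: Mar 20, 2030 − 20 days = Feb 28, 2030.
The phone screen is completed: Feb 28, 2030 − 89 days = Dec 1, 2029.
The application is received: Dec 1, 2029 − 12 days = Nov 19, 2029.

19 November 2029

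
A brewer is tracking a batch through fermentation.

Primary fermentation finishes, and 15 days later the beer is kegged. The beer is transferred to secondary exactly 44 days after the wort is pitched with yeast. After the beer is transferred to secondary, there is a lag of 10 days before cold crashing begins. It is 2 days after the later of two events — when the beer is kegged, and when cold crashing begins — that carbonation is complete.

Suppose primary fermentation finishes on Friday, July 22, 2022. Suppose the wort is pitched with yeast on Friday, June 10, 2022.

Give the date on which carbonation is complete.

Primary fermentation finishes: Jul 22, 2022.
The beer is kegged: Jul 22, 2022 + 15 days = Aug 6, 2022.
The wort is pitched with yeast: Jun 10, 2022.
The beer is transferred to secondary: Jun 10, 2022 + 44 days = Jul 24, 2022.
Cold crashing begins: Jul 24, 2022 + 10 days = Aug 3, 2022.
Both prerequisites met — the beer is kegged (Aug 6, 2022), cold crashing begins (Aug 3, 2022); the later is Aug 6, 2022.
Carbonation is complete: Aug 6, 2022 + 2 days = Aug 8, 2022.

Monday, August 8, 2022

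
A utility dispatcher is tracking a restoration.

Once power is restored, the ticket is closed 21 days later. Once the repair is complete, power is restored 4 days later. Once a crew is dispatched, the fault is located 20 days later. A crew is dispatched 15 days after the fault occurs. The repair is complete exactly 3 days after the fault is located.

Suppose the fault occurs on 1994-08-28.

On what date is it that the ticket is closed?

1994-10-30

The fault occurs: Aug 28, 1994.
A crew is dispatched: Aug 28, 1994 + 15 days = Sep 12, 1994.
The fault is located: Sep 12, 1994 + 20 days = Oct 2, 1994.
The repair is complete: Oct 2, 1994 + 3 days = Oct 5, 1994.
Power is restored: Oct 5, 1994 + 4 days = Oct 9, 1994.
The ticket is closed: Oct 9, 1994 + 21 days = Oct 30, 1994.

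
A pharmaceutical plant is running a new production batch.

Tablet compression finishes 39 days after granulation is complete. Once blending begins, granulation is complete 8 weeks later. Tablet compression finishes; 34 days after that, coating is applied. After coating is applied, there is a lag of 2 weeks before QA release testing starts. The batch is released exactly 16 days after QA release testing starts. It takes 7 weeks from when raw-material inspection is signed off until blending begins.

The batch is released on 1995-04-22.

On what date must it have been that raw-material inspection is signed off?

The batch is released: Apr 22, 1995.
QA release testing starts: Apr 22, 1995 − 16 days = Apr 6, 1995.
Coating is applied: Apr 6, 1995 − 2 weeks = Mar 23, 1995.
Tablet compression finishes: Mar 23, 1995 − 34 days = Feb 17, 1995.
Granulation is complete: Feb 17, 1995 − 39 days = Jan 9, 1995.
Blending begins: Jan 9, 1995 − 8 weeks = Nov 14, 1994.
Raw-material inspection is signed off: Nov 14, 1994 − 7 weeks = Sep 26, 1994.

1994-09-26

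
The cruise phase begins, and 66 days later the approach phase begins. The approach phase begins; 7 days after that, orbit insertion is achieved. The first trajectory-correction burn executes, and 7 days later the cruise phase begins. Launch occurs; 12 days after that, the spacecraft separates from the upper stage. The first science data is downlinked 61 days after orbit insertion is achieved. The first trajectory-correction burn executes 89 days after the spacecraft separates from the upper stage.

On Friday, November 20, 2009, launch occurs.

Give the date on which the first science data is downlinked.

Tuesday, July 20, 2010

Launch occurs: Nov 20, 2009.
The spacecraft separates from the upper stage: Nov 20, 2009 + 12 days = Dec 2, 2009.
The first trajectory-correction burn executes: Dec 2, 2009 + 89 days = Mar 1, 2010.
The cruise phase begins: Mar 1, 2010 + 7 days = Mar 8, 2010.
The approach phase begins: Mar 8, 2010 + 66 days = May 13, 2010.
Orbit insertion is achieved: May 13, 2010 + 7 days = May 20, 2010.
The first science data is downlinked: May 20, 2010 + 61 days = Jul 20, 2010.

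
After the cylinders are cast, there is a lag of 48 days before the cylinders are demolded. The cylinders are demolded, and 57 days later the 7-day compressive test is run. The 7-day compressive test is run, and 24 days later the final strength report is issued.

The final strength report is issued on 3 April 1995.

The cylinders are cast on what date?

25 November 1994

The final strength report is issued: Apr 3, 1995.
The 7-day compressive test is run: Apr 3, 1995 − 24 days = Mar 10, 1995.
The cylinders are demolded: Mar 10, 1995 − 57 days = Jan 12, 1995.
The cylinders are cast: Jan 12, 1995 − 48 days = Nov 25, 1994.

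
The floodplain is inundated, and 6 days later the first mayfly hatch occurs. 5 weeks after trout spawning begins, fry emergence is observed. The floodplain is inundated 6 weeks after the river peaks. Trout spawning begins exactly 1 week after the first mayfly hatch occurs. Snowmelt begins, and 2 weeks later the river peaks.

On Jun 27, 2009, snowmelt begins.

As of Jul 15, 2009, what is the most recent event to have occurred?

The river peaks

Snowmelt begins: Jun 27, 2009.
The river peaks: Jun 27, 2009 + 2 weeks = Jul 11, 2009.
The floodplain is inundated: Jul 11, 2009 + 6 weeks = Aug 22, 2009.
The first mayfly hatch occurs: Aug 22, 2009 + 6 days = Aug 28, 2009.
Trout spawning begins: Aug 28, 2009 + 1 week = Sep 4, 2009.
Fry emergence is observed: Sep 4, 2009 + 5 weeks = Oct 9, 2009.
Jul 15, 2009 falls between when the river peaks (Jul 11, 2009) and when the floodplain is inundated (Aug 22, 2009).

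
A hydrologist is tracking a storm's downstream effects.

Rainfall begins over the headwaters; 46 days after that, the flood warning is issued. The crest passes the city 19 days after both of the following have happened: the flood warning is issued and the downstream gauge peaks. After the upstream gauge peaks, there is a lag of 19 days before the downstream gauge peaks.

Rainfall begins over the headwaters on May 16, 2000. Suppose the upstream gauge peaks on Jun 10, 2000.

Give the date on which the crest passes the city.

Jul 20, 2000

Rainfall begins over the headwaters: May 16, 2000.
The flood warning is issued: May 16, 2000 + 46 days = Jul 1, 2000.
The upstream gauge peaks: Jun 10, 2000.
The downstream gauge peaks: Jun 10, 2000 + 19 days = Jun 29, 2000.
Both prerequisites met — the flood warning is issued (Jul 1, 2000), the downstream gauge peaks (Jun 29, 2000); the later is Jul 1, 2000.
The crest passes the city: Jul 1, 2000 + 19 days = Jul 20, 2000.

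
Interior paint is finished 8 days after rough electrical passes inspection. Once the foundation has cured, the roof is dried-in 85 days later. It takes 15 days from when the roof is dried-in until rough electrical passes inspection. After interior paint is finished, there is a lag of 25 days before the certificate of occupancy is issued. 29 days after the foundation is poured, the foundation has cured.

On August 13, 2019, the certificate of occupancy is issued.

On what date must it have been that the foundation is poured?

March 4, 2019

The certificate of occupancy is issued: Aug 13, 2019.
Interior paint is finished: Aug 13, 2019 − 25 days = Jul 19, 2019.
Rough electrical passes inspection: Jul 19, 2019 − 8 days = Jul 11, 2019.
The roof is dried-in: Jul 11, 2019 − 15 days = Jun 26, 2019.
The foundation has cured: Jun 26, 2019 − 85 days = Apr 2, 2019.
The foundation is poured: Apr 2, 2019 − 29 days = Mar 4, 2019.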